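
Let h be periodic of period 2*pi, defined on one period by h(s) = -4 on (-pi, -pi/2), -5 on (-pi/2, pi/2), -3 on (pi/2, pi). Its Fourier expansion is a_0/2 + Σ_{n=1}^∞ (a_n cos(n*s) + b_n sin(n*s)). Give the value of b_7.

b_7 = 1/pi ∫_{-pi}^{pi} h(s) sin(7*s) ds.
Split the integral at the breakpoints.
Directly, an antiderivative of (-4) sin(7*s) is 4*cos(7*s)/7; evaluating from -pi to -pi/2: ∫_{-pi}^{-pi/2} (-4) sin(7*s) ds = (0) - (-4/7) = 4/7.
Directly, an antiderivative of (-5) sin(7*s) is 5*cos(7*s)/7; evaluating from -pi/2 to pi/2: ∫_{-pi/2}^{pi/2} (-5) sin(7*s) ds = (0) - (0) = 0.
Directly, an antiderivative of (-3) sin(7*s) is 3*cos(7*s)/7; evaluating from pi/2 to pi: ∫_{pi/2}^{pi} (-3) sin(7*s) ds = (-3/7) - (0) = -3/7.
Summing the pieces and multiplying by (1/pi) gives b_7 = 1/(7*pi).

1/(7*pi)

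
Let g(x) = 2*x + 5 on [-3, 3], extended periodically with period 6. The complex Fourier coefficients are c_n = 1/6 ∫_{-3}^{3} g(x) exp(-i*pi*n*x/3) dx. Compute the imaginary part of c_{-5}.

6/(5*pi)

Since g is real-valued, Im(c_{-5}) = -1/6 ∫_{-3}^{3} g(x) sin(-5*pi*x/3) dx = b_{5}/2.
Integrating by parts (boundary term plus one more integral), an antiderivative of (2*x + 5) sin(-5*pi*x/3) is 6*x*cos(5*pi*x/3)/(5*pi) - 18*sin(5*pi*x/3)/(25*pi**2) + 3*cos(5*pi*x/3)/pi; evaluating from -3 to 3: ∫_{-3}^{3} (2*x + 5) sin(-5*pi*x/3) dx = (-33/(5*pi)) - (3/(5*pi)) = -36/(5*pi).
Hence Im(c_{-5}) = (-1/6)·(-36/(5*pi)) = 6/(5*pi).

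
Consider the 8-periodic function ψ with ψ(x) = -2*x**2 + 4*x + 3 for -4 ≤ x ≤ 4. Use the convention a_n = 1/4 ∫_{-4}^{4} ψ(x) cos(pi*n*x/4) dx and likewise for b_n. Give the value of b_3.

b_3 = 1/4 ∫_{-4}^{4} ψ(x) sin(3*pi*x/4) dx.
Integrating by parts twice (tabular method), an antiderivative of (-2*x**2 + 4*x + 3) sin(3*pi*x/4) is 8*x**2*cos(3*pi*x/4)/(3*pi) - 64*x*sin(3*pi*x/4)/(9*pi**2) - 16*x*cos(3*pi*x/4)/(3*pi) + 64*sin(3*pi*x/4)/(9*pi**2) - 4*cos(3*pi*x/4)/pi - 256*cos(3*pi*x/4)/(27*pi**3); evaluating from -4 to 4: ∫_{-4}^{4} (-2*x**2 + 4*x + 3) sin(3*pi*x/4) dx = (4*(64 - 117*pi**2)/(27*pi**3)) - (-60/pi + 256/(27*pi**3)) = 128/(3*pi).
Hence b_3 = (1/4)·(128/(3*pi)) = 32/(3*pi).

32/(3*pi)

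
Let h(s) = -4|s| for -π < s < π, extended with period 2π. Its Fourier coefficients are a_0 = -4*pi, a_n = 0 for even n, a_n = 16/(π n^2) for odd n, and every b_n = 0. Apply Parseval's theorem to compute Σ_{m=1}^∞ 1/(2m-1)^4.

pi**4/96

Parseval: a_0^2/2 + Σ a_n^2 = (1/π) ∫_{-π}^{π} h(s)^2 ds = 32*pi**2/3.
Subtract a_0^2/2 = 8*pi**2: Σ a_n^2 = 8*pi**2/3.
Only odd n contribute, with a_n^2 = 256/(π^2 n^4), so Σ_{m≥1} 1/(2m-1)^4 = π^2·(8*pi**2/3)/256 = pi**4/96.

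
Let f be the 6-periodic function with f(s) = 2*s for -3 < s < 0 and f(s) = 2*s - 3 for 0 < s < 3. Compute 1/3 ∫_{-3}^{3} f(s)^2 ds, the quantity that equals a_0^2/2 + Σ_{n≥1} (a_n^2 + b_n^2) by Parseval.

1/3 ∫_{-3}^{3} f(s)^2 ds = 1/3 · (45) = 15.

15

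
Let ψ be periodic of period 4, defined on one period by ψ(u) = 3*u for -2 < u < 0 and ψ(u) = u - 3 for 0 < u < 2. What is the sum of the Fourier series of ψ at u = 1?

-2

ψ is continuous at u = 1 with value -2, so the series converges to -2 there.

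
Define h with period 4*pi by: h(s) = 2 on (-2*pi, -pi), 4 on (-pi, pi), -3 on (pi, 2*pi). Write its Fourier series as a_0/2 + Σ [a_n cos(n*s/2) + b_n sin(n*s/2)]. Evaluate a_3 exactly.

a_3 = (1/(2*pi)) ∫_{-2*pi}^{2*pi} h(s) cos(3*s/2) ds.
Split the integral at the breakpoints.
Directly, an antiderivative of (2) cos(3*s/2) is 4*sin(3*s/2)/3; evaluating from -2*pi to -pi: ∫_{-2*pi}^{-pi} (2) cos(3*s/2) ds = (4/3) - (0) = 4/3.
Directly, an antiderivative of (4) cos(3*s/2) is 8*sin(3*s/2)/3; evaluating from -pi to pi: ∫_{-pi}^{pi} (4) cos(3*s/2) ds = (-8/3) - (8/3) = -16/3.
Directly, an antiderivative of (-3) cos(3*s/2) is -2*sin(3*s/2); evaluating from pi to 2*pi: ∫_{pi}^{2*pi} (-3) cos(3*s/2) ds = (0) - (2) = -2.
Summing the pieces and multiplying by (1/(2*pi)) gives a_3 = -3/pi.

-3/pi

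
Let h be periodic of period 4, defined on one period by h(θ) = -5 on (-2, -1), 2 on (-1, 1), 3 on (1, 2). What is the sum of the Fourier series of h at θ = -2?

At θ = -2 the one-sided limits are h(-2^-) = 3 and h(-2^+) = -5.
By Dirichlet's theorem the series converges to their average, [(3) + (-5)]/2 = -1.

-1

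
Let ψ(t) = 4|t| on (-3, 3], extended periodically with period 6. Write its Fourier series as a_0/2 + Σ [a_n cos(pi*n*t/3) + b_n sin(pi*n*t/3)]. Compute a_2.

a_2 = 1/3 ∫_{-3}^{3} ψ(t) cos(2*pi*t/3) dt.
ψ is even and cos(2*pi*t/3) is even, so the integrand is even and a_2 = 2/3 ∫_0^{3} ψ(t) cos(2*pi*t/3) dt.
Integrating by parts (boundary term plus one more integral), an antiderivative of (4*t) cos(2*pi*t/3) is 6*t*sin(2*pi*t/3)/pi + 9*cos(2*pi*t/3)/pi**2; evaluating from 0 to 3: ∫_{0}^{3} (4*t) cos(2*pi*t/3) dt = (9/pi**2) - (9/pi**2) = 0.
Hence a_2 = (2/3)·(0) = 0.

0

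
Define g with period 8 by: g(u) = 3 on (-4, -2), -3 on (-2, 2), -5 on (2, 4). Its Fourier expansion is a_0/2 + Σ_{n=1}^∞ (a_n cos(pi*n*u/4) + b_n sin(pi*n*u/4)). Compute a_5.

a_5 = 1/4 ∫_{-4}^{4} g(u) cos(5*pi*u/4) du.
Split the integral at the breakpoints.
Directly, an antiderivative of (3) cos(5*pi*u/4) is 12*sin(5*pi*u/4)/(5*pi); evaluating from -4 to -2: ∫_{-4}^{-2} (3) cos(5*pi*u/4) du = (-12/(5*pi)) - (0) = -12/(5*pi).
Directly, an antiderivative of (-3) cos(5*pi*u/4) is -12*sin(5*pi*u/4)/(5*pi); evaluating from -2 to 2: ∫_{-2}^{2} (-3) cos(5*pi*u/4) du = (-12/(5*pi)) - (12/(5*pi)) = -24/(5*pi).
Directly, an antiderivative of (-5) cos(5*pi*u/4) is -4*sin(5*pi*u/4)/pi; evaluating from 2 to 4: ∫_{2}^{4} (-5) cos(5*pi*u/4) du = (0) - (-4/pi) = 4/pi.
Summing the pieces and multiplying by (1/4) gives a_5 = -4/(5*pi).

-4/(5*pi)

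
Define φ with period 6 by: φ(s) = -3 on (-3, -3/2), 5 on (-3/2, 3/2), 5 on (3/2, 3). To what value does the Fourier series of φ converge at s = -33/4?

-3

s = -33/4 differs from s = -9/4 by -1 full period(s), and the series is 6-periodic.
φ is continuous at s = -9/4 with value -3, so the series converges to -3 there.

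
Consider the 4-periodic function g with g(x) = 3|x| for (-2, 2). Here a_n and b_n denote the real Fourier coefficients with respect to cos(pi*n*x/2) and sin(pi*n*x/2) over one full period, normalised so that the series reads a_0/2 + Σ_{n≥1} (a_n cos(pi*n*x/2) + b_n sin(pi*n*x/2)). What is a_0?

a_0 = 1/2 ∫_{-2}^{2} g(x) dx = 1/2 · (12) = 6.

6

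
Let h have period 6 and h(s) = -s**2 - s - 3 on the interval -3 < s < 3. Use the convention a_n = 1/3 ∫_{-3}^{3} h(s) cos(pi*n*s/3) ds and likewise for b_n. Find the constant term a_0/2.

a_0 = 1/3 ∫_{-3}^{3} h(s) ds = 1/3 · (-36) = -12.
So the constant term a_0/2 = -6.

-6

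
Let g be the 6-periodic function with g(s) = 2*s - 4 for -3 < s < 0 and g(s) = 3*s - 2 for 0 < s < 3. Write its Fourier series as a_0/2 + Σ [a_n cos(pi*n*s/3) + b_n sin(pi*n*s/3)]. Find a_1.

a_1 = 1/3 ∫_{-3}^{3} g(s) cos(pi*s/3) ds.
Split the integral at the breakpoints.
Integrating by parts (boundary term plus one more integral), an antiderivative of (2*s - 4) cos(pi*s/3) is 6*s*sin(pi*s/3)/pi - 12*sin(pi*s/3)/pi + 18*cos(pi*s/3)/pi**2; evaluating from -3 to 0: ∫_{-3}^{0} (2*s - 4) cos(pi*s/3) ds = (18/pi**2) - (-18/pi**2) = 36/pi**2.
Integrating by parts (boundary term plus one more integral), an antiderivative of (3*s - 2) cos(pi*s/3) is 9*s*sin(pi*s/3)/pi - 6*sin(pi*s/3)/pi + 27*cos(pi*s/3)/pi**2; evaluating from 0 to 3: ∫_{0}^{3} (3*s - 2) cos(pi*s/3) ds = (-27/pi**2) - (27/pi**2) = -54/pi**2.
Summing the pieces and multiplying by (1/3) gives a_1 = -6/pi**2.

-6/pi**2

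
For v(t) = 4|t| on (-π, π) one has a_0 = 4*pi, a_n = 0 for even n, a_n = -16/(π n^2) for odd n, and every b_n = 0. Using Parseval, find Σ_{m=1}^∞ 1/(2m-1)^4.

pi**4/96

Parseval: a_0^2/2 + Σ a_n^2 = (1/π) ∫_{-π}^{π} v(t)^2 dt = 32*pi**2/3.
Subtract a_0^2/2 = 8*pi**2: Σ a_n^2 = 8*pi**2/3.
Only odd n contribute, with a_n^2 = 256/(π^2 n^4), so Σ_{m≥1} 1/(2m-1)^4 = π^2·(8*pi**2/3)/256 = pi**4/96.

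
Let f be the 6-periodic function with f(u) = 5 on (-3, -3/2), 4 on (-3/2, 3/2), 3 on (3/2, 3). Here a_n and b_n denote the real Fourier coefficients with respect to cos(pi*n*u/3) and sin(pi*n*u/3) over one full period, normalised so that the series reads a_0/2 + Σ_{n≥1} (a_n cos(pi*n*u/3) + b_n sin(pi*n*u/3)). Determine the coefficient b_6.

2/(3*pi)

b_6 = 1/3 ∫_{-3}^{3} f(u) sin(2*pi*u) du.
Split the integral at the breakpoints.
Directly, an antiderivative of (5) sin(2*pi*u) is -5*cos(2*pi*u)/(2*pi); evaluating from -3 to -3/2: ∫_{-3}^{-3/2} (5) sin(2*pi*u) du = (5/(2*pi)) - (-5/(2*pi)) = 5/pi.
Directly, an antiderivative of (4) sin(2*pi*u) is -2*cos(2*pi*u)/pi; evaluating from -3/2 to 3/2: ∫_{-3/2}^{3/2} (4) sin(2*pi*u) du = (2/pi) - (2/pi) = 0.
Directly, an antiderivative of (3) sin(2*pi*u) is -3*cos(2*pi*u)/(2*pi); evaluating from 3/2 to 3: ∫_{3/2}^{3} (3) sin(2*pi*u) du = (-3/(2*pi)) - (3/(2*pi)) = -3/pi.
Summing the pieces and multiplying by (1/3) gives b_6 = 2/(3*pi).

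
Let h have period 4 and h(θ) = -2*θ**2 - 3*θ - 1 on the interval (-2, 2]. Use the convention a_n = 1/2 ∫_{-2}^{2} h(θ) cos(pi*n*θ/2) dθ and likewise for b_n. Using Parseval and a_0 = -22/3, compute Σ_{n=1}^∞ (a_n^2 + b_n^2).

1592/45

Parseval: a_0^2/2 + Σ_{n≥1} (a_n^2+b_n^2) = 1/2 ∫_{-2}^{2} h(θ)^2 dθ = 934/15.
Subtract a_0^2/2 = 242/9: Σ (a_n^2+b_n^2) = 1592/45.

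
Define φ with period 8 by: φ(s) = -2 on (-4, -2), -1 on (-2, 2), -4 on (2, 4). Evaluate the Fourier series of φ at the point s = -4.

-3

s = -4 differs from s = 4 by -1 full period(s), and the series is 8-periodic.
At s = 4 the one-sided limits are φ(4^-) = -4 and φ(4^+) = -2.
By Dirichlet's theorem the series converges to their average, [(-4) + (-2)]/2 = -3.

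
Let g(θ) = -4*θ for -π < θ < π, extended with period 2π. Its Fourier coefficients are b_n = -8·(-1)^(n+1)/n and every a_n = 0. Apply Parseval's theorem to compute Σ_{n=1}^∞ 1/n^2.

Parseval: Σ b_n^2 = (1/π) ∫_{-π}^{π} g(θ)^2 dθ = 32*pi**2/3.
Σ b_n^2 = Σ 64/n^2, so Σ 1/n^2 = (32*pi**2/3)/64 = pi**2/6.

pi**2/6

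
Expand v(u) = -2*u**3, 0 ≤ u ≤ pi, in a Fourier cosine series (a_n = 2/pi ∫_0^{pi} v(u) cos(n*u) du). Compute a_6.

-pi/3

a_6 = 2/pi ∫_0^{pi} (-2*u**3) cos(6*u) du.
Integrating by parts three times (tabular method), an antiderivative of (-2*u**3) cos(6*u) is -u**3*sin(6*u)/3 - u**2*cos(6*u)/6 + u*sin(6*u)/18 + cos(6*u)/108; evaluating from 0 to pi: ∫_{0}^{pi} (-2*u**3) cos(6*u) du = (1/108 - pi**2/6) - (1/108) = -pi**2/6.
Hence a_6 = (2/pi)·(-pi**2/6) = -pi/3.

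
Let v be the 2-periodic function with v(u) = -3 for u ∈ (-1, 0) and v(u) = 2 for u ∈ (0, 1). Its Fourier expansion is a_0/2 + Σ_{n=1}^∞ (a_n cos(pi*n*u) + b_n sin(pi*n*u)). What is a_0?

-1

a_0 = ∫_{-1}^{1} v(u) du = -1.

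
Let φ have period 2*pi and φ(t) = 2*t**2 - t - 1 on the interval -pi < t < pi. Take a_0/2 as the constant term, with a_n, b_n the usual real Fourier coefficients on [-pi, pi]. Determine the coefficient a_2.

a_2 = 1/pi ∫_{-pi}^{pi} φ(t) cos(2*t) dt.
Integrating by parts twice (tabular method), an antiderivative of (2*t**2 - t - 1) cos(2*t) is t**2*sin(2*t) - t*sin(2*t)/2 + t*cos(2*t) - sin(2*t) - cos(2*t)/4; evaluating from -pi to pi: ∫_{-pi}^{pi} (2*t**2 - t - 1) cos(2*t) dt = (-1/4 + pi) - (-pi - 1/4) = 2*pi.
Hence a_2 = (1/pi)·(2*pi) = 2.

2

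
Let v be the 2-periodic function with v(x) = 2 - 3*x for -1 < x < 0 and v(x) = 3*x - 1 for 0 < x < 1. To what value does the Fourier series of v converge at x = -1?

7/2

At x = -1 the one-sided limits are v(-1^-) = 2 and v(-1^+) = 5.
By Dirichlet's theorem the series converges to their average, [(2) + (5)]/2 = 7/2.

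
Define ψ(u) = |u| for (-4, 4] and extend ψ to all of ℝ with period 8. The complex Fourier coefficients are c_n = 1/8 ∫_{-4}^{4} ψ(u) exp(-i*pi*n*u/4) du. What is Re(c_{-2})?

Since ψ is real-valued, Re(c_{-2}) = 1/8 ∫_{-4}^{4} ψ(u) cos(-pi*u/2) du = a_{2}/2.
ψ is even and cos(-pi*u/2) is even, so the integrand is even: ∫_{-4}^{4} ψ(u) cos(-pi*u/2) du = 2∫_0^{4} ψ(u) cos(-pi*u/2) du.
Integrating by parts (boundary term plus one more integral), an antiderivative of (u) cos(-pi*u/2) is 2*u*sin(pi*u/2)/pi + 4*cos(pi*u/2)/pi**2; evaluating from 0 to 4: ∫_{0}^{4} (u) cos(-pi*u/2) du = (4/pi**2) - (4/pi**2) = 0.
So ∫_{-4}^{4} ψ(u) cos(-pi*u/2) du = 0.
Hence Re(c_{-2}) = (1/8)·(0) = 0.

0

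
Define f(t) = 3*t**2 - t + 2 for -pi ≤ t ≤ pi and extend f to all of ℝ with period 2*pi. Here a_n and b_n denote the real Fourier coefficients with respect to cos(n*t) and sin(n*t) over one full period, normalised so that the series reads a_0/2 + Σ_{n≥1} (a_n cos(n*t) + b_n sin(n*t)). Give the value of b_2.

b_2 = 1/pi ∫_{-pi}^{pi} f(t) sin(2*t) dt.
Integrating by parts twice (tabular method), an antiderivative of (3*t**2 - t + 2) sin(2*t) is -3*t**2*cos(2*t)/2 + 3*t*sin(2*t)/2 + t*cos(2*t)/2 - sin(2*t)/4 - cos(2*t)/4; evaluating from -pi to pi: ∫_{-pi}^{pi} (3*t**2 - t + 2) sin(2*t) dt = (-3*pi**2/2 - 1/4 + pi/2) - (-3*pi**2/2 - pi/2 - 1/4) = pi.
Hence b_2 = (1/pi)·(pi) = 1.

1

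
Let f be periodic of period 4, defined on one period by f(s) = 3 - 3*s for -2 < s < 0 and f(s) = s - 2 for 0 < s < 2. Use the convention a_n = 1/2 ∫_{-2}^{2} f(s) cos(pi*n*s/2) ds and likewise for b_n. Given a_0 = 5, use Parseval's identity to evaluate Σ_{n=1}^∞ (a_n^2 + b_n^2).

167/6

Parseval: a_0^2/2 + Σ_{n≥1} (a_n^2+b_n^2) = 1/2 ∫_{-2}^{2} f(s)^2 ds = 121/3.
Subtract a_0^2/2 = 25/2: Σ (a_n^2+b_n^2) = 167/6.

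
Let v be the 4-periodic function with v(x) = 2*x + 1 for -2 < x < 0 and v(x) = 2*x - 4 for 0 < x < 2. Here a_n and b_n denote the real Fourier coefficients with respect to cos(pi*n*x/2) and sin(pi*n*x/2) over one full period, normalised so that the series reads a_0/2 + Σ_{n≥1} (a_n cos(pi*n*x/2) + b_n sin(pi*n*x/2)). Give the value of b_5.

-2/(5*pi)

b_5 = 1/2 ∫_{-2}^{2} v(x) sin(5*pi*x/2) dx.
Split the integral at the breakpoints.
Integrating by parts (boundary term plus one more integral), an antiderivative of (2*x + 1) sin(5*pi*x/2) is -4*x*cos(5*pi*x/2)/(5*pi) + 8*sin(5*pi*x/2)/(25*pi**2) - 2*cos(5*pi*x/2)/(5*pi); evaluating from -2 to 0: ∫_{-2}^{0} (2*x + 1) sin(5*pi*x/2) dx = (-2/(5*pi)) - (-6/(5*pi)) = 4/(5*pi).
Integrating by parts (boundary term plus one more integral), an antiderivative of (2*x - 4) sin(5*pi*x/2) is -4*x*cos(5*pi*x/2)/(5*pi) + 8*sin(5*pi*x/2)/(25*pi**2) + 8*cos(5*pi*x/2)/(5*pi); evaluating from 0 to 2: ∫_{0}^{2} (2*x - 4) sin(5*pi*x/2) dx = (0) - (8/(5*pi)) = -8/(5*pi).
Summing the pieces and multiplying by (1/2) gives b_5 = -2/(5*pi).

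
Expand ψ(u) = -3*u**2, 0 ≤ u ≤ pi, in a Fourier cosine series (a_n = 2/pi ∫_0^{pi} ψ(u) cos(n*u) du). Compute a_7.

a_7 = 2/pi ∫_0^{pi} (-3*u**2) cos(7*u) du.
Integrating by parts twice (tabular method), an antiderivative of (-3*u**2) cos(7*u) is -3*u**2*sin(7*u)/7 - 6*u*cos(7*u)/49 + 6*sin(7*u)/343; evaluating from 0 to pi: ∫_{0}^{pi} (-3*u**2) cos(7*u) du = (6*pi/49) - (0) = 6*pi/49.
Hence a_7 = (2/pi)·(6*pi/49) = 12/49.

12/49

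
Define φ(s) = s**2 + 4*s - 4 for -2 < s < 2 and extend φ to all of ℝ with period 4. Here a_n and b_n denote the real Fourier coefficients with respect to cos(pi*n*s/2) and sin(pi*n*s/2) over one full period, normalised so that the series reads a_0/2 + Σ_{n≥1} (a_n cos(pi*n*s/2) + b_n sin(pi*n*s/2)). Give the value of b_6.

b_6 = 1/2 ∫_{-2}^{2} φ(s) sin(3*pi*s) ds.
Integrating by parts twice (tabular method), an antiderivative of (s**2 + 4*s - 4) sin(3*pi*s) is -s**2*cos(3*pi*s)/(3*pi) + 2*s*sin(3*pi*s)/(9*pi**2) - 4*s*cos(3*pi*s)/(3*pi) + 4*sin(3*pi*s)/(9*pi**2) + 2*cos(3*pi*s)/(27*pi**3) + 4*cos(3*pi*s)/(3*pi); evaluating from -2 to 2: ∫_{-2}^{2} (s**2 + 4*s - 4) sin(3*pi*s) ds = (2*(1 - 36*pi**2)/(27*pi**3)) - (2*(1 + 36*pi**2)/(27*pi**3)) = -16/(3*pi).
Hence b_6 = (1/2)·(-16/(3*pi)) = -8/(3*pi).

-8/(3*pi)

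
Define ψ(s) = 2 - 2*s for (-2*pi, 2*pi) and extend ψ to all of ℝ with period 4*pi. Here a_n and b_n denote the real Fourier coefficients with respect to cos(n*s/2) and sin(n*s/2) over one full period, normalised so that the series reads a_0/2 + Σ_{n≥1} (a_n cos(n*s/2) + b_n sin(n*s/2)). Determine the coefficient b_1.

b_1 = (1/(2*pi)) ∫_{-2*pi}^{2*pi} ψ(s) sin(s/2) ds.
Integrating by parts (boundary term plus one more integral), an antiderivative of (2 - 2*s) sin(s/2) is 4*s*cos(s/2) - 8*sin(s/2) - 4*cos(s/2); evaluating from -2*pi to 2*pi: ∫_{-2*pi}^{2*pi} (2 - 2*s) sin(s/2) ds = (4 - 8*pi) - (4 + 8*pi) = -16*pi.
Hence b_1 = (1/(2*pi))·(-16*pi) = -8.

-8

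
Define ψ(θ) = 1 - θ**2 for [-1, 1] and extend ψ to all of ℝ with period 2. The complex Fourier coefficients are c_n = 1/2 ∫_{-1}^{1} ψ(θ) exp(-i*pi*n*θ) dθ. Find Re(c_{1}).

2/pi**2

Since ψ is real-valued, Re(c_{1}) = 1/2 ∫_{-1}^{1} ψ(θ) cos(pi*θ) dθ = a_{1}/2.
ψ is even and cos(pi*θ) is even, so the integrand is even: ∫_{-1}^{1} ψ(θ) cos(pi*θ) dθ = 2∫_0^{1} ψ(θ) cos(pi*θ) dθ.
Integrating by parts twice (tabular method), an antiderivative of (1 - θ**2) cos(pi*θ) is -θ**2*sin(pi*θ)/pi - 2*θ*cos(pi*θ)/pi**2 + 2*sin(pi*θ)/pi**3 + sin(pi*θ)/pi; evaluating from 0 to 1: ∫_{0}^{1} (1 - θ**2) cos(pi*θ) dθ = (2/pi**2) - (0) = 2/pi**2.
So ∫_{-1}^{1} ψ(θ) cos(pi*θ) dθ = 4/pi**2.
Hence Re(c_{1}) = (1/2)·(4/pi**2) = 2/pi**2.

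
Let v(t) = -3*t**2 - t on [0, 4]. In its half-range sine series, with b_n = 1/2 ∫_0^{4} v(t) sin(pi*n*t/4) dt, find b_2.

52/pi

b_2 = 1/2 ∫_0^{4} (-3*t**2 - t) sin(pi*t/2) dt.
Integrating by parts twice (tabular method), an antiderivative of (-3*t**2 - t) sin(pi*t/2) is 6*t**2*cos(pi*t/2)/pi - 24*t*sin(pi*t/2)/pi**2 + 2*t*cos(pi*t/2)/pi - 4*sin(pi*t/2)/pi**2 - 48*cos(pi*t/2)/pi**3; evaluating from 0 to 4: ∫_{0}^{4} (-3*t**2 - t) sin(pi*t/2) dt = (-48/pi**3 + 104/pi) - (-48/pi**3) = 104/pi.
Hence b_2 = (1/2)·(104/pi) = 52/pi.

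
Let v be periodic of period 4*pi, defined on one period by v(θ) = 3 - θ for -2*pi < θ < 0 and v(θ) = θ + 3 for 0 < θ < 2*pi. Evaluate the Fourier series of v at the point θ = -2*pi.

v is continuous at θ = -2*pi with value 3 + 2*pi, so the series converges to 3 + 2*pi there.

3 + 2*pi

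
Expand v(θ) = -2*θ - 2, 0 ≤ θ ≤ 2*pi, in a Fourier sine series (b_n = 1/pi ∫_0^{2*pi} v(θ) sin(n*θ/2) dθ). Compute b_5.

b_5 = 1/pi ∫_0^{2*pi} (-2*θ - 2) sin(5*θ/2) dθ.
Integrating by parts (boundary term plus one more integral), an antiderivative of (-2*θ - 2) sin(5*θ/2) is 4*θ*cos(5*θ/2)/5 - 8*sin(5*θ/2)/25 + 4*cos(5*θ/2)/5; evaluating from 0 to 2*pi: ∫_{0}^{2*pi} (-2*θ - 2) sin(5*θ/2) dθ = (-8*pi/5 - 4/5) - (4/5) = -8*pi/5 - 8/5.
Hence b_5 = (1/pi)·(-8*pi/5 - 8/5) = 8*(-pi - 1)/(5*pi).

8*(-pi - 1)/(5*pi)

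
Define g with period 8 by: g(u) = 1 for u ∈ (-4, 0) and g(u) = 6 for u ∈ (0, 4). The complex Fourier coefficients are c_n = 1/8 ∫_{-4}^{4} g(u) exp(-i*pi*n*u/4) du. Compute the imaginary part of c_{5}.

Since g is real-valued, Im(c_{5}) = -1/8 ∫_{-4}^{4} g(u) sin(5*pi*u/4) du = -b_{5}/2.
Split the integral at the breakpoints.
Directly, an antiderivative of (1) sin(5*pi*u/4) is -4*cos(5*pi*u/4)/(5*pi); evaluating from -4 to 0: ∫_{-4}^{0} (1) sin(5*pi*u/4) du = (-4/(5*pi)) - (4/(5*pi)) = -8/(5*pi).
Directly, an antiderivative of (6) sin(5*pi*u/4) is -24*cos(5*pi*u/4)/(5*pi); evaluating from 0 to 4: ∫_{0}^{4} (6) sin(5*pi*u/4) du = (24/(5*pi)) - (-24/(5*pi)) = 48/(5*pi).
So ∫_{-4}^{4} g(u) sin(5*pi*u/4) du = 8/pi.
Hence Im(c_{5}) = (-1/8)·(8/pi) = -1/pi.

-1/pi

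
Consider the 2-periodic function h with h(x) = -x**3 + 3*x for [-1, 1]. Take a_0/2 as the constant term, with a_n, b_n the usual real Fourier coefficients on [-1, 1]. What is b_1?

12/pi**3 + 4/pi

b_1 = ∫_{-1}^{1} h(x) sin(pi*x) dx.
h is odd and sin(pi*x) is odd, so the integrand is even and b_1 = 2 ∫_0^{1} h(x) sin(pi*x) dx.
Integrating by parts three times (tabular method), an antiderivative of (-x**3 + 3*x) sin(pi*x) is x**3*cos(pi*x)/pi - 3*x**2*sin(pi*x)/pi**2 - 3*x*cos(pi*x)/pi - 6*x*cos(pi*x)/pi**3 + 6*sin(pi*x)/pi**4 + 3*sin(pi*x)/pi**2; evaluating from 0 to 1: ∫_{0}^{1} (-x**3 + 3*x) sin(pi*x) dx = (6/pi**3 + 2/pi) - (0) = 6/pi**3 + 2/pi.
Hence b_1 = 2·(6/pi**3 + 2/pi) = 12/pi**3 + 4/pi.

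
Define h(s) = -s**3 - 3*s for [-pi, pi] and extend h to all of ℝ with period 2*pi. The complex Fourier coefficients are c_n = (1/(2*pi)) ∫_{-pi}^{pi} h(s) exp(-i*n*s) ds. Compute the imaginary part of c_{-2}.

Since h is real-valued, Im(c_{-2}) = -(1/(2*pi)) ∫_{-pi}^{pi} h(s) sin(-2*s) ds = b_{2}/2.
h is odd and sin(-2*s) is odd, so the integrand is even: ∫_{-pi}^{pi} h(s) sin(-2*s) ds = 2∫_0^{pi} h(s) sin(-2*s) ds.
Integrating by parts three times (tabular method), an antiderivative of (-s**3 - 3*s) sin(-2*s) is -s**3*cos(2*s)/2 + 3*s**2*sin(2*s)/4 - 3*s*cos(2*s)/4 + 3*sin(2*s)/8; evaluating from 0 to pi: ∫_{0}^{pi} (-s**3 - 3*s) sin(-2*s) ds = (-pi*(3 + 2*pi**2)/4) - (0) = -pi*(3 + 2*pi**2)/4.
So ∫_{-pi}^{pi} h(s) sin(-2*s) ds = -pi*(3/2 + pi**2).
Hence Im(c_{-2}) = (-1/(2*pi))·(-pi*(3/2 + pi**2)) = 3/4 + pi**2/2.

3/4 + pi**2/2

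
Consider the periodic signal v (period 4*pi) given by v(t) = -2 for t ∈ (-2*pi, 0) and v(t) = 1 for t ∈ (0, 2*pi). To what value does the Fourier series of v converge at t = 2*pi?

-1/2

t = 2*pi differs from t = -2*pi by 1 full period(s), and the series is 4*pi-periodic.
At t = -2*pi the one-sided limits are v(-2*pi^-) = 1 and v(-2*pi^+) = -2.
By Dirichlet's theorem the series converges to their average, [(1) + (-2)]/2 = -1/2.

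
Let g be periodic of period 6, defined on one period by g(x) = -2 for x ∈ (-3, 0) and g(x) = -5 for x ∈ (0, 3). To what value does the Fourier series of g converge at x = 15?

-7/2

x = 15 differs from x = 3 by 2 full period(s), and the series is 6-periodic.
At x = 3 the one-sided limits are g(3^-) = -5 and g(3^+) = -2.
By Dirichlet's theorem the series converges to their average, [(-5) + (-2)]/2 = -7/2.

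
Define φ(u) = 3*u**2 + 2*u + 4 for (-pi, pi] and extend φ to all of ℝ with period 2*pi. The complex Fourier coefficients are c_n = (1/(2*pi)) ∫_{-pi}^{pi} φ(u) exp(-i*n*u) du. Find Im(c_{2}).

1

Since φ is real-valued, Im(c_{2}) = -(1/(2*pi)) ∫_{-pi}^{pi} φ(u) sin(2*u) du = -b_{2}/2.
Integrating by parts twice (tabular method), an antiderivative of (3*u**2 + 2*u + 4) sin(2*u) is -3*u**2*cos(2*u)/2 + 3*u*sin(2*u)/2 - u*cos(2*u) + sin(2*u)/2 - 5*cos(2*u)/4; evaluating from -pi to pi: ∫_{-pi}^{pi} (3*u**2 + 2*u + 4) sin(2*u) du = (-3*pi**2/2 - pi - 5/4) - (-3*pi**2/2 - 5/4 + pi) = -2*pi.
Hence Im(c_{2}) = (-1/(2*pi))·(-2*pi) = 1.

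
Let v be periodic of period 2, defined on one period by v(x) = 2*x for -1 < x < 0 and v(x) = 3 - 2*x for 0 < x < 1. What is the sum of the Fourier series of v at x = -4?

3/2

x = -4 differs from x = 0 by -2 full period(s), and the series is 2-periodic.
At x = 0 the one-sided limits are v(0^-) = 0 and v(0^+) = 3.
By Dirichlet's theorem the series converges to their average, [(0) + (3)]/2 = 3/2.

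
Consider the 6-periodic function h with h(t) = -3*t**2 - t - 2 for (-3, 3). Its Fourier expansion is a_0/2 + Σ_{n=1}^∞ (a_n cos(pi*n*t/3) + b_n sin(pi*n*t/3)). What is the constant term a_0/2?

-11

a_0 = 1/3 ∫_{-3}^{3} h(t) dt = 1/3 · (-66) = -22.
So the constant term a_0/2 = -11.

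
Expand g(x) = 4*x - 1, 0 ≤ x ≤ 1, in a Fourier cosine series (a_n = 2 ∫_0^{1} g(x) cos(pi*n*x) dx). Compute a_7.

a_7 = 2 ∫_0^{1} (4*x - 1) cos(7*pi*x) dx.
Integrating by parts (boundary term plus one more integral), an antiderivative of (4*x - 1) cos(7*pi*x) is 4*x*sin(7*pi*x)/(7*pi) - sin(7*pi*x)/(7*pi) + 4*cos(7*pi*x)/(49*pi**2); evaluating from 0 to 1: ∫_{0}^{1} (4*x - 1) cos(7*pi*x) dx = (-4/(49*pi**2)) - (4/(49*pi**2)) = -8/(49*pi**2).
Hence a_7 = 2·(-8/(49*pi**2)) = -16/(49*pi**2).

-16/(49*pi**2)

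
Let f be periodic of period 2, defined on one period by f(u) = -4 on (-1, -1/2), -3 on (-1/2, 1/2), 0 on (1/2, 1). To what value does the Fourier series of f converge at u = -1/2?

At u = -1/2 the one-sided limits are f(-1/2^-) = -4 and f(-1/2^+) = -3.
By Dirichlet's theorem the series converges to their average, [(-4) + (-3)]/2 = -7/2.

-7/2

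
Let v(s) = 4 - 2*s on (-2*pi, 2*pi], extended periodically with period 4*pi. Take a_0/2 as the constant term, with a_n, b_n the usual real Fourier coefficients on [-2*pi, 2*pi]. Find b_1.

b_1 = (1/(2*pi)) ∫_{-2*pi}^{2*pi} v(s) sin(s/2) ds.
Integrating by parts (boundary term plus one more integral), an antiderivative of (4 - 2*s) sin(s/2) is 4*s*cos(s/2) - 8*sin(s/2) - 8*cos(s/2); evaluating from -2*pi to 2*pi: ∫_{-2*pi}^{2*pi} (4 - 2*s) sin(s/2) ds = (8 - 8*pi) - (8 + 8*pi) = -16*pi.
Hence b_1 = (1/(2*pi))·(-16*pi) = -8.

-8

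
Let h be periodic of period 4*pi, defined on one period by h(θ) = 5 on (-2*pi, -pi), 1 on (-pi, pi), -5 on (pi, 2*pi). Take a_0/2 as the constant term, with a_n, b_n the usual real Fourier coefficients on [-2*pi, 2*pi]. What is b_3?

b_3 = (1/(2*pi)) ∫_{-2*pi}^{2*pi} h(θ) sin(3*θ/2) dθ.
Split the integral at the breakpoints.
Directly, an antiderivative of (5) sin(3*θ/2) is -10*cos(3*θ/2)/3; evaluating from -2*pi to -pi: ∫_{-2*pi}^{-pi} (5) sin(3*θ/2) dθ = (0) - (10/3) = -10/3.
Directly, an antiderivative of (1) sin(3*θ/2) is -2*cos(3*θ/2)/3; evaluating from -pi to pi: ∫_{-pi}^{pi} (1) sin(3*θ/2) dθ = (0) - (0) = 0.
Directly, an antiderivative of (-5) sin(3*θ/2) is 10*cos(3*θ/2)/3; evaluating from pi to 2*pi: ∫_{pi}^{2*pi} (-5) sin(3*θ/2) dθ = (-10/3) - (0) = -10/3.
Summing the pieces and multiplying by (1/(2*pi)) gives b_3 = -10/(3*pi).

-10/(3*pi)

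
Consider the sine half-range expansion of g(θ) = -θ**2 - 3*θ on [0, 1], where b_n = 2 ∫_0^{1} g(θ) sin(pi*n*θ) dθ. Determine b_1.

-8/pi + 8/pi**3

b_1 = 2 ∫_0^{1} (-θ**2 - 3*θ) sin(pi*θ) dθ.
Integrating by parts twice (tabular method), an antiderivative of (-θ**2 - 3*θ) sin(pi*θ) is θ**2*cos(pi*θ)/pi - 2*θ*sin(pi*θ)/pi**2 + 3*θ*cos(pi*θ)/pi - 3*sin(pi*θ)/pi**2 - 2*cos(pi*θ)/pi**3; evaluating from 0 to 1: ∫_{0}^{1} (-θ**2 - 3*θ) sin(pi*θ) dθ = (-4/pi + 2/pi**3) - (-2/pi**3) = -4/pi + 4/pi**3.
Hence b_1 = 2·(-4/pi + 4/pi**3) = -8/pi + 8/pi**3.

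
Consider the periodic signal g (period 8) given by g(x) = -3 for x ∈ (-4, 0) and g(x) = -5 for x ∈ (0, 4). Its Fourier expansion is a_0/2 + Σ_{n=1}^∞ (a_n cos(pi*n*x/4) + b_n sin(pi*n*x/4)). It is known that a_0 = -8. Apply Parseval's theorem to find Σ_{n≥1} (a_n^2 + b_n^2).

Parseval: a_0^2/2 + Σ_{n≥1} (a_n^2+b_n^2) = 1/4 ∫_{-4}^{4} g(x)^2 dx = 34.
Subtract a_0^2/2 = 32: Σ (a_n^2+b_n^2) = 2.

2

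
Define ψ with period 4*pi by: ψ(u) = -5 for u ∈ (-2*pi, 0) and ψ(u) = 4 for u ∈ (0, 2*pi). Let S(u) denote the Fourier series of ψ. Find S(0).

At u = 0 the one-sided limits are ψ(0^-) = -5 and ψ(0^+) = 4.
By Dirichlet's theorem the series converges to their average, [(-5) + (4)]/2 = -1/2.

-1/2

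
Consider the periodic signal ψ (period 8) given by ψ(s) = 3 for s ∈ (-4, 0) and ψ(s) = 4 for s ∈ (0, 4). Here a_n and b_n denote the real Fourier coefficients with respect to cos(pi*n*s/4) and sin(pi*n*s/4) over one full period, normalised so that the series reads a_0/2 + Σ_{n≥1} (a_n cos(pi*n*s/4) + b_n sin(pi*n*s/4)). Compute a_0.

a_0 = 1/4 ∫_{-4}^{4} ψ(s) ds = 1/4 · (28) = 7.

7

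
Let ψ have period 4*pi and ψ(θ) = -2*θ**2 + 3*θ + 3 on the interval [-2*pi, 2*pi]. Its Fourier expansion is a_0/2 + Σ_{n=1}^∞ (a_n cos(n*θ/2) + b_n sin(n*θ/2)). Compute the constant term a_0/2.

a_0 = (1/(2*pi)) ∫_{-2*pi}^{2*pi} ψ(θ) dθ = (1/(2*pi)) · (-32*pi**3/3 + 12*pi) = 6 - 16*pi**2/3.
So the constant term a_0/2 = 3 - 8*pi**2/3.

3 - 8*pi**2/3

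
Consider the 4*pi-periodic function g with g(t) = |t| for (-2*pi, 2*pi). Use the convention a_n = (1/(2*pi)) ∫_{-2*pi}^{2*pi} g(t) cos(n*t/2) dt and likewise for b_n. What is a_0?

a_0 = (1/(2*pi)) ∫_{-2*pi}^{2*pi} g(t) dt = (1/(2*pi)) · (4*pi**2) = 2*pi.

2*pi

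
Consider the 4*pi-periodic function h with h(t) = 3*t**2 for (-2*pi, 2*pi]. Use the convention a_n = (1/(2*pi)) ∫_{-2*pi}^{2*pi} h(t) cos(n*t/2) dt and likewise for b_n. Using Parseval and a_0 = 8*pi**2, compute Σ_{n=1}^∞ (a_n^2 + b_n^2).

128*pi**4/5

Parseval: a_0^2/2 + Σ_{n≥1} (a_n^2+b_n^2) = (1/(2*pi)) ∫_{-2*pi}^{2*pi} h(t)^2 dt = 288*pi**4/5.
Subtract a_0^2/2 = 32*pi**4: Σ (a_n^2+b_n^2) = 128*pi**4/5.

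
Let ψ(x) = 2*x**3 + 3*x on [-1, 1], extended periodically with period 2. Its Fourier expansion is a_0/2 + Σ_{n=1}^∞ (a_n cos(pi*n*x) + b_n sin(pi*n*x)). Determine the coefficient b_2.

-5/pi + 3/pi**3

b_2 = ∫_{-1}^{1} ψ(x) sin(2*pi*x) dx.
ψ is odd and sin(2*pi*x) is odd, so the integrand is even and b_2 = 2 ∫_0^{1} ψ(x) sin(2*pi*x) dx.
Integrating by parts three times (tabular method), an antiderivative of (2*x**3 + 3*x) sin(2*pi*x) is -x**3*cos(2*pi*x)/pi + 3*x**2*sin(2*pi*x)/(2*pi**2) - 3*x*cos(2*pi*x)/(2*pi) + 3*x*cos(2*pi*x)/(2*pi**3) - 3*sin(2*pi*x)/(4*pi**4) + 3*sin(2*pi*x)/(4*pi**2); evaluating from 0 to 1: ∫_{0}^{1} (2*x**3 + 3*x) sin(2*pi*x) dx = ((3 - 5*pi**2)/(2*pi**3)) - (0) = (3 - 5*pi**2)/(2*pi**3).
Hence b_2 = 2·((3 - 5*pi**2)/(2*pi**3)) = -5/pi + 3/pi**3.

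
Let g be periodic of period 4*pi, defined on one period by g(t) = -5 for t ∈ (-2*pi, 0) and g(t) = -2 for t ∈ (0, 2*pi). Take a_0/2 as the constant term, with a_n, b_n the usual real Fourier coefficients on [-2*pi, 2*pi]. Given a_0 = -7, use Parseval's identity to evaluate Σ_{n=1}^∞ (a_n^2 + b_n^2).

9/2

Parseval: a_0^2/2 + Σ_{n≥1} (a_n^2+b_n^2) = (1/(2*pi)) ∫_{-2*pi}^{2*pi} g(t)^2 dt = 29.
Subtract a_0^2/2 = 49/2: Σ (a_n^2+b_n^2) = 9/2.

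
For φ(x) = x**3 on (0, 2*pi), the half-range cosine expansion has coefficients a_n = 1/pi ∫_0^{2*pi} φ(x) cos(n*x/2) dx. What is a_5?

a_5 = 1/pi ∫_0^{2*pi} (x**3) cos(5*x/2) dx.
Integrating by parts three times (tabular method), an antiderivative of (x**3) cos(5*x/2) is 2*x**3*sin(5*x/2)/5 + 12*x**2*cos(5*x/2)/25 - 48*x*sin(5*x/2)/125 - 96*cos(5*x/2)/625; evaluating from 0 to 2*pi: ∫_{0}^{2*pi} (x**3) cos(5*x/2) dx = (96/625 - 48*pi**2/25) - (-96/625) = 192/625 - 48*pi**2/25.
Hence a_5 = (1/pi)·(192/625 - 48*pi**2/25) = 48*(4 - 25*pi**2)/(625*pi).

48*(4 - 25*pi**2)/(625*pi)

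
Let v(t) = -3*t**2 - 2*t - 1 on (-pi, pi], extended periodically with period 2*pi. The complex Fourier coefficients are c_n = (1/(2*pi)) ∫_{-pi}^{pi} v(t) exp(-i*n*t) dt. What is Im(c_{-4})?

1/2

Since v is real-valued, Im(c_{-4}) = -(1/(2*pi)) ∫_{-pi}^{pi} v(t) sin(-4*t) dt = b_{4}/2.
Integrating by parts twice (tabular method), an antiderivative of (-3*t**2 - 2*t - 1) sin(-4*t) is -3*t**2*cos(4*t)/4 + 3*t*sin(4*t)/8 - t*cos(4*t)/2 + sin(4*t)/8 - 5*cos(4*t)/32; evaluating from -pi to pi: ∫_{-pi}^{pi} (-3*t**2 - 2*t - 1) sin(-4*t) dt = (-3*pi**2/4 - pi/2 - 5/32) - (-3*pi**2/4 - 5/32 + pi/2) = -pi.
Hence Im(c_{-4}) = (-1/(2*pi))·(-pi) = 1/2.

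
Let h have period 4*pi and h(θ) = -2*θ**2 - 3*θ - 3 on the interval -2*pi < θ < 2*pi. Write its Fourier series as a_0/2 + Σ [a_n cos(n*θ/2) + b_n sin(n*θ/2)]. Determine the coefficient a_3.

a_3 = (1/(2*pi)) ∫_{-2*pi}^{2*pi} h(θ) cos(3*θ/2) dθ.
Integrating by parts twice (tabular method), an antiderivative of (-2*θ**2 - 3*θ - 3) cos(3*θ/2) is -4*θ**2*sin(3*θ/2)/3 - 2*θ*sin(3*θ/2) - 16*θ*cos(3*θ/2)/9 - 22*sin(3*θ/2)/27 - 4*cos(3*θ/2)/3; evaluating from -2*pi to 2*pi: ∫_{-2*pi}^{2*pi} (-2*θ**2 - 3*θ - 3) cos(3*θ/2) dθ = (4/3 + 32*pi/9) - (4/3 - 32*pi/9) = 64*pi/9.
Hence a_3 = (1/(2*pi))·(64*pi/9) = 32/9.

32/9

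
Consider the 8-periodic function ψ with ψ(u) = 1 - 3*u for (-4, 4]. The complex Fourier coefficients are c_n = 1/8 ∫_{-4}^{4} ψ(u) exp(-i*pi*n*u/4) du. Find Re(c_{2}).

0

Since ψ is real-valued, Re(c_{2}) = 1/8 ∫_{-4}^{4} ψ(u) cos(pi*u/2) du = a_{2}/2.
Integrating by parts (boundary term plus one more integral), an antiderivative of (1 - 3*u) cos(pi*u/2) is -6*u*sin(pi*u/2)/pi + 2*sin(pi*u/2)/pi - 12*cos(pi*u/2)/pi**2; evaluating from -4 to 4: ∫_{-4}^{4} (1 - 3*u) cos(pi*u/2) du = (-12/pi**2) - (-12/pi**2) = 0.
Hence Re(c_{2}) = (1/8)·(0) = 0.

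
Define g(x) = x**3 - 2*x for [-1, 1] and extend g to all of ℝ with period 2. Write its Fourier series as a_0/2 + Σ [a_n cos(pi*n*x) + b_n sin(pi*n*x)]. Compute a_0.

0

a_0 = ∫_{-1}^{1} g(x) dx = 0.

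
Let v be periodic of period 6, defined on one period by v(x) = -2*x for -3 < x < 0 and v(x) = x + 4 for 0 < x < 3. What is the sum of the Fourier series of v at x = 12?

2

x = 12 differs from x = 0 by 2 full period(s), and the series is 6-periodic.
At x = 0 the one-sided limits are v(0^-) = 0 and v(0^+) = 4.
By Dirichlet's theorem the series converges to their average, [(0) + (4)]/2 = 2.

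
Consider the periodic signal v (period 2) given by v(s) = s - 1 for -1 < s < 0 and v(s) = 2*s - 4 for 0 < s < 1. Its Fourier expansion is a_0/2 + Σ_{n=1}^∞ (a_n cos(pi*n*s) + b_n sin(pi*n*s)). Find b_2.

b_2 = ∫_{-1}^{1} v(s) sin(2*pi*s) ds.
Split the integral at the breakpoints.
Integrating by parts (boundary term plus one more integral), an antiderivative of (s - 1) sin(2*pi*s) is -s*cos(2*pi*s)/(2*pi) + sin(2*pi*s)/(4*pi**2) + cos(2*pi*s)/(2*pi); evaluating from -1 to 0: ∫_{-1}^{0} (s - 1) sin(2*pi*s) ds = (1/(2*pi)) - (1/pi) = -1/(2*pi).
Integrating by parts (boundary term plus one more integral), an antiderivative of (2*s - 4) sin(2*pi*s) is -s*cos(2*pi*s)/pi + sin(2*pi*s)/(2*pi**2) + 2*cos(2*pi*s)/pi; evaluating from 0 to 1: ∫_{0}^{1} (2*s - 4) sin(2*pi*s) ds = (1/pi) - (2/pi) = -1/pi.
Summing the pieces gives b_2 = -3/(2*pi).

-3/(2*pi)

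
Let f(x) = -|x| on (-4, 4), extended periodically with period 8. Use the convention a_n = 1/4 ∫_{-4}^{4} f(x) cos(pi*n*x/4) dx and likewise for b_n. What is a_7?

16/(49*pi**2)

a_7 = 1/4 ∫_{-4}^{4} f(x) cos(7*pi*x/4) dx.
f is even and cos(7*pi*x/4) is even, so the integrand is even and a_7 = 1/2 ∫_0^{4} f(x) cos(7*pi*x/4) dx.
Integrating by parts (boundary term plus one more integral), an antiderivative of (-x) cos(7*pi*x/4) is -4*x*sin(7*pi*x/4)/(7*pi) - 16*cos(7*pi*x/4)/(49*pi**2); evaluating from 0 to 4: ∫_{0}^{4} (-x) cos(7*pi*x/4) dx = (16/(49*pi**2)) - (-16/(49*pi**2)) = 32/(49*pi**2).
Hence a_7 = (1/2)·(32/(49*pi**2)) = 16/(49*pi**2).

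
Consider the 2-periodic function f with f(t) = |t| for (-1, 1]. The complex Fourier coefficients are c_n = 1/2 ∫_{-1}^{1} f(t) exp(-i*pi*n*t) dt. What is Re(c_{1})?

Since f is real-valued, Re(c_{1}) = 1/2 ∫_{-1}^{1} f(t) cos(pi*t) dt = a_{1}/2.
f is even and cos(pi*t) is even, so the integrand is even: ∫_{-1}^{1} f(t) cos(pi*t) dt = 2∫_0^{1} f(t) cos(pi*t) dt.
Integrating by parts (boundary term plus one more integral), an antiderivative of (t) cos(pi*t) is t*sin(pi*t)/pi + cos(pi*t)/pi**2; evaluating from 0 to 1: ∫_{0}^{1} (t) cos(pi*t) dt = (-1/pi**2) - (pi**(-2)) = -2/pi**2.
So ∫_{-1}^{1} f(t) cos(pi*t) dt = -4/pi**2.
Hence Re(c_{1}) = (1/2)·(-4/pi**2) = -2/pi**2.

-2/pi**2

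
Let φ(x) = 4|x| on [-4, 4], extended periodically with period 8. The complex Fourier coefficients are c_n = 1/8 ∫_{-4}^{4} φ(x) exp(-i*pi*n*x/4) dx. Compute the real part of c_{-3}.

Since φ is real-valued, Re(c_{-3}) = 1/8 ∫_{-4}^{4} φ(x) cos(-3*pi*x/4) dx = a_{3}/2.
φ is even and cos(-3*pi*x/4) is even, so the integrand is even: ∫_{-4}^{4} φ(x) cos(-3*pi*x/4) dx = 2∫_0^{4} φ(x) cos(-3*pi*x/4) dx.
Integrating by parts (boundary term plus one more integral), an antiderivative of (4*x) cos(-3*pi*x/4) is 16*x*sin(3*pi*x/4)/(3*pi) + 64*cos(3*pi*x/4)/(9*pi**2); evaluating from 0 to 4: ∫_{0}^{4} (4*x) cos(-3*pi*x/4) dx = (-64/(9*pi**2)) - (64/(9*pi**2)) = -128/(9*pi**2).
So ∫_{-4}^{4} φ(x) cos(-3*pi*x/4) dx = -256/(9*pi**2).
Hence Re(c_{-3}) = (1/8)·(-256/(9*pi**2)) = -32/(9*pi**2).

-32/(9*pi**2)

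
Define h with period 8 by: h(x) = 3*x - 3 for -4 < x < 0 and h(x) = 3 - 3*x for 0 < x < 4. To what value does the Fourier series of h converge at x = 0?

0

At x = 0 the one-sided limits are h(0^-) = -3 and h(0^+) = 3.
By Dirichlet's theorem the series converges to their average, [(-3) + (3)]/2 = 0.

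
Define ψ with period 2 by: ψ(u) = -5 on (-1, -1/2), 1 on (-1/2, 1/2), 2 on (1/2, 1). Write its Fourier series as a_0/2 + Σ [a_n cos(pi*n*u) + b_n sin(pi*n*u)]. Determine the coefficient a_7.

-5/(7*pi)

a_7 = ∫_{-1}^{1} ψ(u) cos(7*pi*u) du.
Split the integral at the breakpoints.
Directly, an antiderivative of (-5) cos(7*pi*u) is -5*sin(7*pi*u)/(7*pi); evaluating from -1 to -1/2: ∫_{-1}^{-1/2} (-5) cos(7*pi*u) du = (-5/(7*pi)) - (0) = -5/(7*pi).
Directly, an antiderivative of (1) cos(7*pi*u) is sin(7*pi*u)/(7*pi); evaluating from -1/2 to 1/2: ∫_{-1/2}^{1/2} (1) cos(7*pi*u) du = (-1/(7*pi)) - (1/(7*pi)) = -2/(7*pi).
Directly, an antiderivative of (2) cos(7*pi*u) is 2*sin(7*pi*u)/(7*pi); evaluating from 1/2 to 1: ∫_{1/2}^{1} (2) cos(7*pi*u) du = (0) - (-2/(7*pi)) = 2/(7*pi).
Summing the pieces gives a_7 = -5/(7*pi).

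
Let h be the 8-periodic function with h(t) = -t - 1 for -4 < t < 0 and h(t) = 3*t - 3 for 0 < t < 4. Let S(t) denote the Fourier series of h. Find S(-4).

6

t = -4 differs from t = 4 by -1 full period(s), and the series is 8-periodic.
At t = 4 the one-sided limits are h(4^-) = 9 and h(4^+) = 3.
By Dirichlet's theorem the series converges to their average, [(9) + (3)]/2 = 6.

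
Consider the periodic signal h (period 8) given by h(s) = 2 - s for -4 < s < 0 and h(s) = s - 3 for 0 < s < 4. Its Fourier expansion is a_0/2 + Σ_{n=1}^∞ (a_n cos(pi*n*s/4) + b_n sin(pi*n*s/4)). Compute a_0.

a_0 = 1/4 ∫_{-4}^{4} h(s) ds = 1/4 · (12) = 3.

3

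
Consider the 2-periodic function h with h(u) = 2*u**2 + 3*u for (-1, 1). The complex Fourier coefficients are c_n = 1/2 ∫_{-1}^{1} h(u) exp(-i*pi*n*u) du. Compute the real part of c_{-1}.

-4/pi**2

Since h is real-valued, Re(c_{-1}) = 1/2 ∫_{-1}^{1} h(u) cos(-pi*u) du = a_{1}/2.
Integrating by parts twice (tabular method), an antiderivative of (2*u**2 + 3*u) cos(-pi*u) is 2*u**2*sin(pi*u)/pi + 3*u*sin(pi*u)/pi + 4*u*cos(pi*u)/pi**2 - 4*sin(pi*u)/pi**3 + 3*cos(pi*u)/pi**2; evaluating from -1 to 1: ∫_{-1}^{1} (2*u**2 + 3*u) cos(-pi*u) du = (-7/pi**2) - (pi**(-2)) = -8/pi**2.
Hence Re(c_{-1}) = (1/2)·(-8/pi**2) = -4/pi**2.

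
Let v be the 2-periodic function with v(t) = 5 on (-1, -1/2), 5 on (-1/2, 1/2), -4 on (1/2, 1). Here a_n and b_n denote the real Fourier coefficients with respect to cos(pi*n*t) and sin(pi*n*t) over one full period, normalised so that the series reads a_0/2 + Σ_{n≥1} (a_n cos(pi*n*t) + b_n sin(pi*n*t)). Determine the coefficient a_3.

-3/pi

a_3 = ∫_{-1}^{1} v(t) cos(3*pi*t) dt.
Split the integral at the breakpoints.
Directly, an antiderivative of (5) cos(3*pi*t) is 5*sin(3*pi*t)/(3*pi); evaluating from -1 to -1/2: ∫_{-1}^{-1/2} (5) cos(3*pi*t) dt = (5/(3*pi)) - (0) = 5/(3*pi).
Directly, an antiderivative of (5) cos(3*pi*t) is 5*sin(3*pi*t)/(3*pi); evaluating from -1/2 to 1/2: ∫_{-1/2}^{1/2} (5) cos(3*pi*t) dt = (-5/(3*pi)) - (5/(3*pi)) = -10/(3*pi).
Directly, an antiderivative of (-4) cos(3*pi*t) is -4*sin(3*pi*t)/(3*pi); evaluating from 1/2 to 1: ∫_{1/2}^{1} (-4) cos(3*pi*t) dt = (0) - (4/(3*pi)) = -4/(3*pi).
Summing the pieces gives a_3 = -3/pi.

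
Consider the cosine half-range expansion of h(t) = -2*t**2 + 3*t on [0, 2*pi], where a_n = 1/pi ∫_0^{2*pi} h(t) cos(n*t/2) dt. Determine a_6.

a_6 = 1/pi ∫_0^{2*pi} (-2*t**2 + 3*t) cos(3*t) dt.
Integrating by parts twice (tabular method), an antiderivative of (-2*t**2 + 3*t) cos(3*t) is -2*t**2*sin(3*t)/3 + t*sin(3*t) - 4*t*cos(3*t)/9 + 4*sin(3*t)/27 + cos(3*t)/3; evaluating from 0 to 2*pi: ∫_{0}^{2*pi} (-2*t**2 + 3*t) cos(3*t) dt = (1/3 - 8*pi/9) - (1/3) = -8*pi/9.
Hence a_6 = (1/pi)·(-8*pi/9) = -8/9.

-8/9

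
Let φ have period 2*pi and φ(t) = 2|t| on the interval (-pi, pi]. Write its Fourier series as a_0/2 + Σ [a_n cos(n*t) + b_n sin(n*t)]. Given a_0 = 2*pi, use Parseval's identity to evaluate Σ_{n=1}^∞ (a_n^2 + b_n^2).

2*pi**2/3

Parseval: a_0^2/2 + Σ_{n≥1} (a_n^2+b_n^2) = 1/pi ∫_{-pi}^{pi} φ(t)^2 dt = 8*pi**2/3.
Subtract a_0^2/2 = 2*pi**2: Σ (a_n^2+b_n^2) = 2*pi**2/3.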